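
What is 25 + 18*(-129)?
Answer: -2297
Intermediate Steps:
25 + 18*(-129) = 25 - 2322 = -2297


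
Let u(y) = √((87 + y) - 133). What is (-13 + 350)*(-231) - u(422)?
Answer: -77847 - 2*√94 ≈ -77866.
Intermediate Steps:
u(y) = √(-46 + y)
(-13 + 350)*(-231) - u(422) = (-13 + 350)*(-231) - √(-46 + 422) = 337*(-231) - √376 = -77847 - 2*√94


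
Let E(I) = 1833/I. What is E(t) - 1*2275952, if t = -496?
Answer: -1128874025/496 ≈ -2.2760e+6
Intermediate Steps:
E(t) - 1*2275952 = 1833/(-496) - 1*2275952 = 1833*(-1/496) - 2275952 = -1833/496 - 2275952 = -1128874025/496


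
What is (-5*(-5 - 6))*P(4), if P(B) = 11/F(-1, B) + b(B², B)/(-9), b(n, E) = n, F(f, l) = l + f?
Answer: 935/9 ≈ 103.89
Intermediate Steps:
F(f, l) = f + l
P(B) = 11/(-1 + B) - B²/9 (P(B) = 11/(-1 + B) + B²/(-9) = 11/(-1 + B) + B²*(-⅑) = 11/(-1 + B) - B²/9)
(-5*(-5 - 6))*P(4) = (-5*(-5 - 6))*((99 + 4²*(1 - 1*4))/(9*(-1 + 4))) = (-5*(-11))*((⅑)*(99 + 16*(1 - 4))/3) = 55*((⅑)*(⅓)*(99 + 16*(-3))) = 55*((⅑)*(⅓)*(99 - 48)) = 55*((⅑)*(⅓)*51) = 55*(17/9) = 935/9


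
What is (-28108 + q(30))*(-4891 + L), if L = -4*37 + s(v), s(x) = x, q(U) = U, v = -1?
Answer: 141513120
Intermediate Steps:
L = -149 (L = -4*37 - 1 = -148 - 1 = -149)
(-28108 + q(30))*(-4891 + L) = (-28108 + 30)*(-4891 - 149) = -28078*(-5040) = 141513120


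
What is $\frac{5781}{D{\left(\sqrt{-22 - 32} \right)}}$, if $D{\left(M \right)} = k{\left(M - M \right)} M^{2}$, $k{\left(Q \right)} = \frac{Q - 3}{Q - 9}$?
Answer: $- \frac{1927}{6} \approx -321.17$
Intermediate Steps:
$k{\left(Q \right)} = \frac{-3 + Q}{-9 + Q}$
$D{\left(M \right)} = \frac{M^{2}}{3}$ ($D{\left(M \right)} = \frac{-3 + \left(M - M\right)}{-9 + \left(M - M\right)} M^{2} = \frac{-3 + 0}{-9 + 0} M^{2} = \frac{1}{-9} \left(-3\right) M^{2} = \left(- \frac{1}{9}\right) \left(-3\right) M^{2} = \frac{M^{2}}{3}$)
$\frac{5781}{D{\left(\sqrt{-22 - 32} \right)}} = \frac{5781}{\frac{1}{3} \left(\sqrt{-22 - 32}\right)^{2}} = \frac{5781}{\frac{1}{3} \left(\sqrt{-54}\right)^{2}} = \frac{5781}{\frac{1}{3} \left(3 i \sqrt{6}\right)^{2}} = \frac{5781}{\frac{1}{3} \left(-54\right)} = \frac{5781}{-18} = 5781 \left(- \frac{1}{18}\right) = - \frac{1927}{6}$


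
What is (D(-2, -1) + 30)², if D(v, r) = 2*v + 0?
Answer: 676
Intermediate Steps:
D(v, r) = 2*v
(D(-2, -1) + 30)² = (2*(-2) + 30)² = (-4 + 30)² = 26² = 676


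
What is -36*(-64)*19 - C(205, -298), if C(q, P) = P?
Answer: 44074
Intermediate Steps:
-36*(-64)*19 - C(205, -298) = -36*(-64)*19 - 1*(-298) = 2304*19 + 298 = 43776 + 298 = 44074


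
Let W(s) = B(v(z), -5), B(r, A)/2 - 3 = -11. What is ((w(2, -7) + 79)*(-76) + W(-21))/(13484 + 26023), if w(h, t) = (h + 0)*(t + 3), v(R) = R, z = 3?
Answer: -1804/13169 ≈ -0.13699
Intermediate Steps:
B(r, A) = -16 (B(r, A) = 6 + 2*(-11) = 6 - 22 = -16)
W(s) = -16
w(h, t) = h*(3 + t)
((w(2, -7) + 79)*(-76) + W(-21))/(13484 + 26023) = ((2*(3 - 7) + 79)*(-76) - 16)/(13484 + 26023) = ((2*(-4) + 79)*(-76) - 16)/39507 = ((-8 + 79)*(-76) - 16)*(1/39507) = (71*(-76) - 16)*(1/39507) = (-5396 - 16)*(1/39507) = -5412*1/39507 = -1804/13169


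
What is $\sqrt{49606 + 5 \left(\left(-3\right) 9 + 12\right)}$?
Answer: $\sqrt{49531} \approx 222.56$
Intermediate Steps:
$\sqrt{49606 + 5 \left(\left(-3\right) 9 + 12\right)} = \sqrt{49606 + 5 \left(-27 + 12\right)} = \sqrt{49606 + 5 \left(-15\right)} = \sqrt{49606 - 75} = \sqrt{49531}$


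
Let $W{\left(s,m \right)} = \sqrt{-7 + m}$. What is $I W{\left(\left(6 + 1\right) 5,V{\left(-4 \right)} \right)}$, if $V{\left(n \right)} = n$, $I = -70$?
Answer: $- 70 i \sqrt{11} \approx - 232.16 i$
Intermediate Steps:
$I W{\left(\left(6 + 1\right) 5,V{\left(-4 \right)} \right)} = - 70 \sqrt{-7 - 4} = - 70 \sqrt{-11} = - 70 i \sqrt{11}$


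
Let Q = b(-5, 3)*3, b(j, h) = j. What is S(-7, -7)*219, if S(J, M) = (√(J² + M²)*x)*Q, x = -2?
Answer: 45990*√2 ≈ 65040.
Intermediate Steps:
Q = -15 (Q = -5*3 = -15)
S(J, M) = 30*√(J² + M²) (S(J, M) = (√(J² + M²)*(-2))*(-15) = -2*√(J² + M²)*(-15) = 30*√(J² + M²))
S(-7, -7)*219 = (30*√((-7)² + (-7)²))*219 = (30*√(49 + 49))*219 = (30*√98)*219 = (30*(7*√2))*219 = (210*√2)*219 = 45990*√2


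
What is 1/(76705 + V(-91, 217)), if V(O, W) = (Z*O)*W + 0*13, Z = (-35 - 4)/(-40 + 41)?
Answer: 1/846838 ≈ 1.1809e-6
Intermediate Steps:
Z = -39 (Z = -39/1 = -39*1 = -39)
V(O, W) = -39*O*W (V(O, W) = (-39*O)*W + 0*13 = -39*O*W + 0 = -39*O*W)
1/(76705 + V(-91, 217)) = 1/(76705 - 39*(-91)*217) = 1/(76705 + 770133) = 1/846838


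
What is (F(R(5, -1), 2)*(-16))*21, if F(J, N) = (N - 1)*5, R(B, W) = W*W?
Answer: -1680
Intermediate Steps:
R(B, W) = W²
F(J, N) = -5 + 5*N (F(J, N) = (-1 + N)*5 = -5 + 5*N)
(F(R(5, -1), 2)*(-16))*21 = ((-5 + 5*2)*(-16))*21 = ((-5 + 10)*(-16))*21 = (5*(-16))*21 = -80*21 = -1680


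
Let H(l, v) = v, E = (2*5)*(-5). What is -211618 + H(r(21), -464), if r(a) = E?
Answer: -212082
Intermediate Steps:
E = -50 (E = 10*(-5) = -50)
r(a) = -50
-211618 + H(r(21), -464) = -211618 - 464 = -212082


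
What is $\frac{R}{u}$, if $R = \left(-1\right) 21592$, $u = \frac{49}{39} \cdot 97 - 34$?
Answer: $- \frac{842088}{3427} \approx -245.72$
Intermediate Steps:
$u = \frac{3427}{39}$ ($u = 49 \cdot \frac{1}{39} \cdot 97 - 34 = \frac{49}{39} \cdot 97 - 34 = \frac{4753}{39} - 34 = \frac{3427}{39} \approx 87.872$)
$R = -21592$
$\frac{R}{u} = - \frac{21592}{\frac{3427}{39}} = \left(-21592\right) \frac{39}{3427} = - \frac{842088}{3427}$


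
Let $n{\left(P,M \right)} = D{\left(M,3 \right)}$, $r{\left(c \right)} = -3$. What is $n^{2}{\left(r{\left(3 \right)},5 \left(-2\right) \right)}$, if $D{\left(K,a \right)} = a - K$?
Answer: $169$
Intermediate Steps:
$n{\left(P,M \right)} = 3 - M$
$n^{2}{\left(r{\left(3 \right)},5 \left(-2\right) \right)} = \left(3 - 5 \left(-2\right)\right)^{2} = \left(3 - -10\right)^{2} = \left(3 + 10\right)^{2} = 13^{2} = 169$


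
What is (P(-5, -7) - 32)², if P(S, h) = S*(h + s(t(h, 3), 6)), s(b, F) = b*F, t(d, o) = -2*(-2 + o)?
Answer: 3969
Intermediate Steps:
t(d, o) = 4 - 2*o
s(b, F) = F*b
P(S, h) = S*(-12 + h) (P(S, h) = S*(h + 6*(4 - 2*3)) = S*(h + 6*(4 - 6)) = S*(h + 6*(-2)) = S*(h - 12) = S*(-12 + h))
(P(-5, -7) - 32)² = (-5*(-12 - 7) - 32)² = (-5*(-19) - 32)² = (95 - 32)² = 63² = 3969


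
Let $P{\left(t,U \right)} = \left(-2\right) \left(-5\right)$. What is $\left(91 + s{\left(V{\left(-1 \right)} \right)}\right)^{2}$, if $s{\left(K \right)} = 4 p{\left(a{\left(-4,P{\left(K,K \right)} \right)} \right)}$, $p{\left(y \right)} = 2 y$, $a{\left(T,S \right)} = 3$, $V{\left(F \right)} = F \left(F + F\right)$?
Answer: $13225$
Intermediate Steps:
$P{\left(t,U \right)} = 10$
$V{\left(F \right)} = 2 F^{2}$ ($V{\left(F \right)} = F 2 F = 2 F^{2}$)
$s{\left(K \right)} = 24$ ($s{\left(K \right)} = 4 \cdot 2 \cdot 3 = 4 \cdot 6 = 24$)
$\left(91 + s{\left(V{\left(-1 \right)} \right)}\right)^{2} = \left(91 + 24\right)^{2} = 115^{2} = 13225$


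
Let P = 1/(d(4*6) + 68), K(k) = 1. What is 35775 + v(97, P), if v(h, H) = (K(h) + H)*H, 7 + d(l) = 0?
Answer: 133118837/3721 ≈ 35775.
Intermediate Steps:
d(l) = -7 (d(l) = -7 + 0 = -7)
P = 1/61 (P = 1/(-7 + 68) = 1/61 ≈ 0.016393)
v(h, H) = H*(1 + H) (v(h, H) = (1 + H)*H = H*(1 + H))
35775 + v(97, P) = 35775 + (1 + 1/61)/61 = 35775 + (1/61)*(62/61) = 35775 + 62/3721 = 133118837/3721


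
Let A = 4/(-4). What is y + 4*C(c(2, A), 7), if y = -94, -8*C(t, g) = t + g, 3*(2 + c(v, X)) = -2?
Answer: -577/6 ≈ -96.167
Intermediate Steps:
A = -1 (A = 4*(-¼) = -1)
c(v, X) = -8/3 (c(v, X) = -2 + (⅓)*(-2) = -2 - ⅔ = -8/3)
C(t, g) = -g/8 - t/8 (C(t, g) = -(t + g)/8 = -(g + t)/8 = -g/8 - t/8)
y + 4*C(c(2, A), 7) = -94 + 4*(-⅛*7 - ⅛*(-8/3)) = -94 + 4*(-7/8 + ⅓) = -94 + 4*(-13/24) = -94 - 13/6 = -577/6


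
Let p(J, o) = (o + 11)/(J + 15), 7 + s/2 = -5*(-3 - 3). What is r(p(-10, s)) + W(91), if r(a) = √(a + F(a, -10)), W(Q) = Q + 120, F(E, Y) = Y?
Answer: 211 + √35/5 ≈ 212.18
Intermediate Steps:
s = 46 (s = -14 + 2*(-5*(-3 - 3)) = -14 + 2*(-5*(-6)) = -14 + 2*30 = -14 + 60 = 46)
p(J, o) = (11 + o)/(15 + J)
W(Q) = 120 + Q
r(a) = √(-10 + a) (r(a) = √(a - 10) = √(-10 + a))
r(p(-10, s)) + W(91) = √(-10 + (11 + 46)/(15 - 10)) + (120 + 91) = √(-10 + 57/5) + 211 = √(7/5) + 211 = √35/5 + 211 = 211 + √35/5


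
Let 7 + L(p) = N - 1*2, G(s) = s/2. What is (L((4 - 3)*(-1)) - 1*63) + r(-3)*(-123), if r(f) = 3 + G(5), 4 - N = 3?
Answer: -1495/2 ≈ -747.50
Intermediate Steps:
G(s) = s/2 (G(s) = s*(½) = s/2)
N = 1 (N = 4 - 1*3 = 4 - 3 = 1)
r(f) = 11/2 (r(f) = 3 + (½)*5 = 3 + 5/2 = 11/2)
L(p) = -8 (L(p) = -7 + (1 - 1*2) = -7 + (1 - 2) = -7 - 1 = -8)
(L((4 - 3)*(-1)) - 1*63) + r(-3)*(-123) = (-8 - 1*63) + (11/2)*(-123) = (-8 - 63) - 1353/2 = -71 - 1353/2 = -1495/2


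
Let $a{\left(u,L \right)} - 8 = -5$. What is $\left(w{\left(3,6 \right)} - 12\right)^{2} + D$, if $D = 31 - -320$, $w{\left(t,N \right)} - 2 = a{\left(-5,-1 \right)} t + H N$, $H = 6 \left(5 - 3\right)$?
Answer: $5392$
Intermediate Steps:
$H = 12$ ($H = 6 \cdot 2 = 12$)
$a{\left(u,L \right)} = 3$ ($a{\left(u,L \right)} = 8 - 5 = 3$)
$w{\left(t,N \right)} = 2 + 3 t + 12 N$ ($w{\left(t,N \right)} = 2 + \left(3 t + 12 N\right) = 2 + 3 t + 12 N$)
$D = 351$ ($D = 31 + 320 = 351$)
$\left(w{\left(3,6 \right)} - 12\right)^{2} + D = \left(\left(2 + 3 \cdot 3 + 12 \cdot 6\right) - 12\right)^{2} + 351 = \left(\left(2 + 9 + 72\right) - 12\right)^{2} + 351 = \left(83 - 12\right)^{2} + 351 = 71^{2} + 351 = 5041 + 351 = 5392$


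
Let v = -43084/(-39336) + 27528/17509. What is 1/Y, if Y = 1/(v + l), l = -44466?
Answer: -7655852478005/172183506 ≈ -44463.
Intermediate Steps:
v = 459299791/172183506 (v = -43084*(-1/39336) + 27528*(1/17509) = 10771/9834 + 27528/17509 = 459299791/172183506 ≈ 2.6675)
Y = -172183506/7655852478005 (Y = 1/(459299791/172183506 - 44466) = 1/(-7655852478005/172183506) = -172183506/7655852478005 ≈ -2.2490e-5)
1/Y = 1/(-172183506/7655852478005) = -7655852478005/172183506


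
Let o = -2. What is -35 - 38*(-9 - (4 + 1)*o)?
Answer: -73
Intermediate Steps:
-35 - 38*(-9 - (4 + 1)*o) = -35 - 38*(-9 - (4 + 1)*(-2)) = -35 - 38*(-9 - 5*(-2)) = -35 - 38*(-9 - 1*(-10)) = -35 - 38*(-9 + 10) = -35 - 38*1 = -35 - 38 = -73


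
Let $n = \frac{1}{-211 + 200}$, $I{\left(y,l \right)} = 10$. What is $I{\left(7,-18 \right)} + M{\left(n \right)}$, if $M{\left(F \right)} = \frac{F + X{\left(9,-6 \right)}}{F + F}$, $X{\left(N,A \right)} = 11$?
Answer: $-50$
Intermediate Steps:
$n = - \frac{1}{11}$ ($n = \frac{1}{-11} = - \frac{1}{11} \approx -0.090909$)
$M{\left(F \right)} = \frac{11 + F}{2 F}$ ($M{\left(F \right)} = \frac{F + 11}{F + F} = \frac{11 + F}{2 F}$)
$I{\left(7,-18 \right)} + M{\left(n \right)} = 10 + \frac{11 - \frac{1}{11}}{2 \left(- \frac{1}{11}\right)} = 10 + \frac{1}{2} \left(-11\right) \frac{120}{11} = 10 - 60 = -50$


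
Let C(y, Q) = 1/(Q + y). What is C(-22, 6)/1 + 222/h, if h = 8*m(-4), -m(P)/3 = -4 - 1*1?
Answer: 143/80 ≈ 1.7875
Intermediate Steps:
m(P) = 15 (m(P) = -3*(-4 - 1*1) = -3*(-4 - 1) = -3*(-5) = 15)
h = 120 (h = 8*15 = 120)
C(-22, 6)/1 + 222/h = 1/((6 - 22)*1) + 222/120 = 1/(-16) + 222*(1/120) = -1/16*1 + 37/20 = -1/16 + 37/20 = 143/80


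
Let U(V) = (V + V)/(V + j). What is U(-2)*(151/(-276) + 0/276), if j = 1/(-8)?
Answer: -1208/1173 ≈ -1.0298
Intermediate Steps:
j = -⅛ ≈ -0.12500
U(V) = 2*V/(-⅛ + V) (U(V) = (V + V)/(V - ⅛) = (2*V)/(-⅛ + V) = 2*V/(-⅛ + V))
U(-2)*(151/(-276) + 0/276) = (16*(-2)/(-1 + 8*(-2)))*(151/(-276) + 0/276) = (16*(-2)/(-1 - 16))*(151*(-1/276) + 0*(1/276)) = (16*(-2)/(-17))*(-151/276 + 0) = (16*(-2)*(-1/17))*(-151/276) = (32/17)*(-151/276) = -1208/1173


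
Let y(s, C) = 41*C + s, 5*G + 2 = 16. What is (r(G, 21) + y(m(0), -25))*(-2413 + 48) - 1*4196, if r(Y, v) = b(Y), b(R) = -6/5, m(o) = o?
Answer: 2422767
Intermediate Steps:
G = 14/5 (G = -⅖ + (⅕)*16 = -⅖ + 16/5 = 14/5 ≈ 2.8000)
y(s, C) = s + 41*C
b(R) = -6/5 (b(R) = -6*⅕ = -6/5)
r(Y, v) = -6/5
(r(G, 21) + y(m(0), -25))*(-2413 + 48) - 1*4196 = (-6/5 + (0 + 41*(-25)))*(-2413 + 48) - 1*4196 = (-6/5 + (0 - 1025))*(-2365) - 4196 = (-6/5 - 1025)*(-2365) - 4196 = -5131/5*(-2365) - 4196 = 2426963 - 4196 = 2422767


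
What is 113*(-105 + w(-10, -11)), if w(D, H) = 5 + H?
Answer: -12543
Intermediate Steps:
113*(-105 + w(-10, -11)) = 113*(-105 + (5 - 11)) = 113*(-105 - 6) = 113*(-111) = -12543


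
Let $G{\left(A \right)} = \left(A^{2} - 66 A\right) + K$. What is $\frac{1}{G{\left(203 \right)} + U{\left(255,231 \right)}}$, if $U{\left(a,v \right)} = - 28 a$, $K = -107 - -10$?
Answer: $\frac{1}{20574} \approx 4.8605 \cdot 10^{-5}$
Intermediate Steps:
$K = -97$ ($K = -107 + 10 = -97$)
$G{\left(A \right)} = -97 + A^{2} - 66 A$ ($G{\left(A \right)} = \left(A^{2} - 66 A\right) - 97 = -97 + A^{2} - 66 A$)
$\frac{1}{G{\left(203 \right)} + U{\left(255,231 \right)}} = \frac{1}{\left(-97 + 203^{2} - 13398\right) - 7140} = \frac{1}{\left(-97 + 41209 - 13398\right) - 7140} = \frac{1}{27714 - 7140} = \frac{1}{20574}$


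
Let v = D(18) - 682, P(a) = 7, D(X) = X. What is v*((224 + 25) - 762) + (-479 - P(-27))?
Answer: 340146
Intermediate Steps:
v = -664 (v = 18 - 682 = -664)
v*((224 + 25) - 762) + (-479 - P(-27)) = -664*((224 + 25) - 762) + (-479 - 1*7) = -664*(249 - 762) + (-479 - 7) = -664*(-513) - 486 = 340632 - 486 = 340146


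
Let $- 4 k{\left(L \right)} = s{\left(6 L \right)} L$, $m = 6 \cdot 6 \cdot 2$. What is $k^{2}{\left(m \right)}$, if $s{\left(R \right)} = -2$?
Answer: $1296$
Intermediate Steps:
$m = 72$ ($m = 36 \cdot 2 = 72$)
$k{\left(L \right)} = \frac{L}{2}$ ($k{\left(L \right)} = - \frac{\left(-2\right) L}{4} = \frac{L}{2}$)
$k^{2}{\left(m \right)} = \left(\frac{1}{2} \cdot 72\right)^{2} = 36^{2} = 1296$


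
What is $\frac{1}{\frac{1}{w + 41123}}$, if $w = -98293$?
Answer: $-57170$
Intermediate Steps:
$\frac{1}{\frac{1}{w + 41123}} = \frac{1}{\frac{1}{-98293 + 41123}} = \frac{1}{\frac{1}{-57170}} = \frac{1}{- \frac{1}{57170}} = -57170$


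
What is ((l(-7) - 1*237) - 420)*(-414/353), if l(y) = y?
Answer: 274896/353 ≈ 778.74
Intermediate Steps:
((l(-7) - 1*237) - 420)*(-414/353) = ((-7 - 1*237) - 420)*(-414/353) = ((-7 - 237) - 420)*(-414*1/353) = (-244 - 420)*(-414/353) = -664*(-414/353) = 274896/353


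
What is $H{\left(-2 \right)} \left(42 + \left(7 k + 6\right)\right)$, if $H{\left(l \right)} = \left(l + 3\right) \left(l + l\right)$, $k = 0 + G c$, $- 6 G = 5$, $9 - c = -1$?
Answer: $\frac{124}{3} \approx 41.333$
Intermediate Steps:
$c = 10$ ($c = 9 - -1 = 9 + 1 = 10$)
$G = - \frac{5}{6}$ ($G = \left(- \frac{1}{6}\right) 5 = - \frac{5}{6} \approx -0.83333$)
$k = - \frac{25}{3}$ ($k = 0 - \frac{25}{3} = - \frac{25}{3} \approx -8.3333$)
$H{\left(l \right)} = 2 l \left(3 + l\right)$ ($H{\left(l \right)} = \left(3 + l\right) 2 l = 2 l \left(3 + l\right)$)
$H{\left(-2 \right)} \left(42 + \left(7 k + 6\right)\right) = 2 \left(-2\right) \left(3 - 2\right) \left(42 + \left(7 \left(- \frac{25}{3}\right) + 6\right)\right) = 2 \left(-2\right) 1 \left(42 + \left(- \frac{175}{3} + 6\right)\right) = - 4 \left(42 - \frac{157}{3}\right) = \left(-4\right) \left(- \frac{31}{3}\right) = \frac{124}{3}$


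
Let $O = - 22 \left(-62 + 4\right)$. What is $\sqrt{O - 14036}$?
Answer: $2 i \sqrt{3190} \approx 112.96 i$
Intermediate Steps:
$O = 1276$ ($O = \left(-22\right) \left(-58\right) = 1276$)
$\sqrt{O - 14036} = \sqrt{1276 - 14036} = \sqrt{-12760} = 2 i \sqrt{3190}$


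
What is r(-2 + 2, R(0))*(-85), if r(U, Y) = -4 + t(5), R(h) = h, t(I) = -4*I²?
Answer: 8840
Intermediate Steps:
r(U, Y) = -104 (r(U, Y) = -4 - 4*5² = -4 - 4*25 = -4 - 100 = -104)
r(-2 + 2, R(0))*(-85) = -104*(-85) = 8840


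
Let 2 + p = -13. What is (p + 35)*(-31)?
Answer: -620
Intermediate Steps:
p = -15 (p = -2 - 13 = -15)
(p + 35)*(-31) = (-15 + 35)*(-31) = 20*(-31) = -620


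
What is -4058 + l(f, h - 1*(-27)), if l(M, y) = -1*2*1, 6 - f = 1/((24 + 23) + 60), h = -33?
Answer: -4060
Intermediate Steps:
f = 641/107 (f = 6 - 1/((24 + 23) + 60) = 6 - 1/(47 + 60) = 6 - 1/107 = 641/107 ≈ 5.9907)
l(M, y) = -2 (l(M, y) = -2*1 = -2)
-4058 + l(f, h - 1*(-27)) = -4058 - 2 = -4060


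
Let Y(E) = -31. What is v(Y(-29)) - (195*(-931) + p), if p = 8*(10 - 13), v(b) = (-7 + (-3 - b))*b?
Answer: 180918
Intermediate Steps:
v(b) = b*(-10 - b) (v(b) = (-10 - b)*b = b*(-10 - b))
p = -24 (p = 8*(-3) = -24)
v(Y(-29)) - (195*(-931) + p) = -1*(-31)*(10 - 31) - (195*(-931) - 24) = -1*(-31)*(-21) - (-181545 - 24) = -651 - 1*(-181569) = -651 + 181569 = 180918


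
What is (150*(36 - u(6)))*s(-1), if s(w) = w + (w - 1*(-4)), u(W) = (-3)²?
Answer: 8100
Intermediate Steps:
u(W) = 9
s(w) = 4 + 2*w (s(w) = w + (w + 4) = w + (4 + w) = 4 + 2*w)
(150*(36 - u(6)))*s(-1) = (150*(36 - 1*9))*(4 + 2*(-1)) = (150*(36 - 9))*(4 - 2) = (150*27)*2 = 4050*2 = 8100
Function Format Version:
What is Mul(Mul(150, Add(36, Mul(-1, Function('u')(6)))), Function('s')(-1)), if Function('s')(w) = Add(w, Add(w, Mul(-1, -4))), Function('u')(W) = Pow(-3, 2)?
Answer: 8100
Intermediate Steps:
Function('u')(W) = 9
Function('s')(w) = Add(4, Mul(2, w)) (Function('s')(w) = Add(w, Add(w, 4)) = Add(w, Add(4, w)) = Add(4, Mul(2, w)))
Mul(Mul(150, Add(36, Mul(-1, Function('u')(6)))), Function('s')(-1)) = Mul(Mul(150, Add(36, Mul(-1, 9))), Add(4, Mul(2, -1))) = Mul(Mul(150, Add(36, -9)), Add(4, -2)) = Mul(Mul(150, 27), 2) = Mul(4050, 2) = 8100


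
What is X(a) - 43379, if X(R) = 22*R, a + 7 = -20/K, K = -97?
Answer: -4222261/97 ≈ -43528.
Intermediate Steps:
a = -659/97 (a = -7 - 20/(-97) = -7 - 20*(-1/97) = -7 + 20/97 = -659/97 ≈ -6.7938)
X(a) - 43379 = 22*(-659/97) - 43379 = -14498/97 - 43379 = -4222261/97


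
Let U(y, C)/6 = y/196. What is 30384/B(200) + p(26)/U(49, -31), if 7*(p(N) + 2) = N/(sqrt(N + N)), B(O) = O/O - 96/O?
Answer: 2278748/39 + 2*sqrt(13)/21 ≈ 58430.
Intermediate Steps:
U(y, C) = 3*y/98 (U(y, C) = 6*(y/196) = 3*y/98)
B(O) = 1 - 96/O
p(N) = -2 + sqrt(2)*sqrt(N)/14 (p(N) = -2 + (N/(sqrt(N + N)))/7 = -2 + (N/(sqrt(2*N)))/7 = -2 + (N/((sqrt(2)*sqrt(N))))/7 = -2 + (N*(sqrt(2)/(2*sqrt(N))))/7 = -2 + (sqrt(2)*sqrt(N)/2)/7 = -2 + sqrt(2)*sqrt(N)/14)
30384/B(200) + p(26)/U(49, -31) = 30384/(((-96 + 200)/200)) + (-2 + sqrt(2)*sqrt(26)/14)/(((3/98)*49)) = 30384/(((1/200)*104)) + (-2 + sqrt(13)/7)/(3/2) = 30384/(13/25) + (-2 + sqrt(13)/7)*(2/3) = 30384*(25/13) + (-4/3 + 2*sqrt(13)/21) = 759600/13 + (-4/3 + 2*sqrt(13)/21) = 2278748/39 + 2*sqrt(13)/21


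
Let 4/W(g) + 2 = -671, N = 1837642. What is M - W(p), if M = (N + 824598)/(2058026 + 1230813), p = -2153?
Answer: 1804842876/2213388647 ≈ 0.81542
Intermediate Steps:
W(g) = -4/673 (W(g) = 4/(-2 - 671) = 4/(-673) = 4*(-1/673) = -4/673)
M = 2662240/3288839 (M = (1837642 + 824598)/(2058026 + 1230813) = 2662240/3288839 ≈ 0.80948)
M - W(p) = 2662240/3288839 - 1*(-4/673) = 2662240/3288839 + 4/673 = 1804842876/2213388647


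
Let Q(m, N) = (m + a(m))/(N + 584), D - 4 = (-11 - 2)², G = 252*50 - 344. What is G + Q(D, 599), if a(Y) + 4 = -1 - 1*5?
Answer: 14499011/1183 ≈ 12256.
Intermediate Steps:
G = 12256 (G = 12600 - 344 = 12256)
D = 173 (D = 4 + (-11 - 2)² = 4 + (-13)² = 4 + 169 = 173)
a(Y) = -10 (a(Y) = -4 + (-1 - 1*5) = -4 + (-1 - 5) = -4 - 6 = -10)
Q(m, N) = (-10 + m)/(584 + N) (Q(m, N) = (m - 10)/(N + 584) = (-10 + m)/(584 + N))
G + Q(D, 599) = 12256 + (-10 + 173)/(584 + 599) = 12256 + 163/1183 = 14499011/1183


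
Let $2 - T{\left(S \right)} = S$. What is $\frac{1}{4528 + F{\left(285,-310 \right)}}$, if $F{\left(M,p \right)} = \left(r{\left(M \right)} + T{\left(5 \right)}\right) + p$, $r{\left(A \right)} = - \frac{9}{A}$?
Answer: $\frac{95}{400422} \approx 0.00023725$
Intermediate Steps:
$T{\left(S \right)} = 2 - S$
$F{\left(M,p \right)} = -3 + p - \frac{9}{M}$ ($F{\left(M,p \right)} = \left(- \frac{9}{M} + \left(2 - 5\right)\right) + p = \left(- \frac{9}{M} - 3\right) + p = \left(-3 - \frac{9}{M}\right) + p = -3 + p - \frac{9}{M}$)
$\frac{1}{4528 + F{\left(285,-310 \right)}} = \frac{1}{4528 - \left(313 + \frac{3}{95}\right)} = \frac{1}{4528 - \frac{29738}{95}} = \frac{1}{\frac{400422}{95}} = \frac{95}{400422}$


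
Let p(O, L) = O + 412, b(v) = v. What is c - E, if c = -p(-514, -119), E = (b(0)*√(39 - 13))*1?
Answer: 102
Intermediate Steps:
p(O, L) = 412 + O
E = 0 (E = (0*√(39 - 13))*1 = (0*√26)*1 = 0*1 = 0)
c = 102 (c = -(412 - 514) = -1*(-102) = 102)
c - E = 102 - 1*0 = 102 + 0 = 102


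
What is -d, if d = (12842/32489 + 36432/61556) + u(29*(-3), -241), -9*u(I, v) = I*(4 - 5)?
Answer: 1183510669/136356333 ≈ 8.6795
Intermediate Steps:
u(I, v) = I/9 (u(I, v) = -I*(4 - 5)/9 = -I*(-1)/9 = -(-1)*I/9 = I/9)
d = -1183510669/136356333 (d = (12842/32489 + 36432/61556) + (29*(-3))/9 = (12842*(1/32489) + 36432*(1/61556)) + (⅑)*(-87) = (12842/32489 + 828/1399) - 29/3 = 44866850/45452111 - 29/3 = -1183510669/136356333 ≈ -8.6795)
-d = -1*(-1183510669/136356333) = 1183510669/136356333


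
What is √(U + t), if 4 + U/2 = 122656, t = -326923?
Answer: I*√81619 ≈ 285.69*I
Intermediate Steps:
U = 245304 (U = -8 + 2*122656 = -8 + 245312 = 245304)
√(U + t) = √(245304 - 326923) = √(-81619) = I*√81619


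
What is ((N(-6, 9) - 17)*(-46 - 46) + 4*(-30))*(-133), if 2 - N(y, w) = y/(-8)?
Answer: -176757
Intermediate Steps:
N(y, w) = 2 + y/8 (N(y, w) = 2 - y/(-8) = 2 - y*(-1)/8 = 2 - (-1)*y/8 = 2 + y/8)
((N(-6, 9) - 17)*(-46 - 46) + 4*(-30))*(-133) = (((2 + (⅛)*(-6)) - 17)*(-46 - 46) + 4*(-30))*(-133) = (((2 - ¾) - 17)*(-92) - 120)*(-133) = ((5/4 - 17)*(-92) - 120)*(-133) = (-63/4*(-92) - 120)*(-133) = (1449 - 120)*(-133) = 1329*(-133) = -176757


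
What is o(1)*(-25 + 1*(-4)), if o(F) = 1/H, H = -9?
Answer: 29/9 ≈ 3.2222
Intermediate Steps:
o(F) = -⅑ (o(F) = 1/(-9) = -⅑)
o(1)*(-25 + 1*(-4)) = -(-25 + 1*(-4))/9 = -(-25 - 4)/9 = -⅑*(-29) = 29/9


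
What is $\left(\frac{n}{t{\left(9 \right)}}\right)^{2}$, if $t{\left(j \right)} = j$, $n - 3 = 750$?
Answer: $\frac{63001}{9} \approx 7000.1$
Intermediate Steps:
$n = 753$ ($n = 3 + 750 = 753$)
$\left(\frac{n}{t{\left(9 \right)}}\right)^{2} = \left(\frac{753}{9}\right)^{2} = \left(753 \cdot \frac{1}{9}\right)^{2} = \left(\frac{251}{3}\right)^{2} = \frac{63001}{9}$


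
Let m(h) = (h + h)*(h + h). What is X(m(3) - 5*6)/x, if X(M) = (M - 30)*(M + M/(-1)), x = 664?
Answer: 0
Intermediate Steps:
m(h) = 4*h² (m(h) = (2*h)*(2*h) = 4*h²)
X(M) = 0 (X(M) = (-30 + M)*(M + M*(-1)) = (-30 + M)*(M - M) = (-30 + M)*0 = 0)
X(m(3) - 5*6)/x = 0/664 = 0*(1/664) = 0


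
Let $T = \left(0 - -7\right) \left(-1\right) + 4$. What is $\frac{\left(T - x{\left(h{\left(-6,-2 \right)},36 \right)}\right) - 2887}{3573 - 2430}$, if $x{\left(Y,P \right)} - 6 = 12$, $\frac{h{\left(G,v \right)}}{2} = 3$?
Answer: $- \frac{2908}{1143} \approx -2.5442$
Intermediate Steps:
$h{\left(G,v \right)} = 6$ ($h{\left(G,v \right)} = 2 \cdot 3 = 6$)
$x{\left(Y,P \right)} = 18$ ($x{\left(Y,P \right)} = 6 + 12 = 18$)
$T = -3$ ($T = \left(0 + 7\right) \left(-1\right) + 4 = 7 \left(-1\right) + 4 = -7 + 4 = -3$)
$\frac{\left(T - x{\left(h{\left(-6,-2 \right)},36 \right)}\right) - 2887}{3573 - 2430} = \frac{\left(-3 - 18\right) - 2887}{3573 - 2430} = \frac{\left(-3 - 18\right) - 2887}{1143} = \left(-21 - 2887\right) \frac{1}{1143} = \left(-2908\right) \frac{1}{1143} = - \frac{2908}{1143}$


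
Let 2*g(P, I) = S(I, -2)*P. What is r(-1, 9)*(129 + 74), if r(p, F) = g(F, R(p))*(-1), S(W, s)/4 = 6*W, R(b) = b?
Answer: 21924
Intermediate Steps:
S(W, s) = 24*W (S(W, s) = 4*(6*W) = 24*W)
g(P, I) = 12*I*P (g(P, I) = ((24*I)*P)/2 = (24*I*P)/2 = 12*I*P)
r(p, F) = -12*F*p (r(p, F) = (12*p*F)*(-1) = (12*F*p)*(-1) = -12*F*p)
r(-1, 9)*(129 + 74) = (-12*9*(-1))*(129 + 74) = 108*203 = 21924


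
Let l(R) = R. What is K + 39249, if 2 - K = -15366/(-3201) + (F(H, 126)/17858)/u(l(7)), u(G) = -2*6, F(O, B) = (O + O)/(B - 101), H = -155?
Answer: 22434484806223/571634580 ≈ 39246.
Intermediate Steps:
F(O, B) = 2*O/(-101 + B) (F(O, B) = (2*O)/(-101 + B) = 2*O/(-101 + B))
u(G) = -12
K = -1600824197/571634580 (K = 2 - (-15366/(-3201) + ((2*(-155)/(-101 + 126))/17858)/(-12)) = 2 - (-15366*(-1/3201) + ((2*(-155)/25)*(1/17858))*(-1/12)) = 2 - (5122/1067 + ((2*(-155)*(1/25))*(1/17858))*(-1/12)) = 2 - (5122/1067 - 62/5*1/17858*(-1/12)) = 2 - (5122/1067 - 31/44645*(-1/12)) = 2 - (5122/1067 + 31/535740) = 2 - 1*2744093357/571634580 = 2 - 2744093357/571634580 = -1600824197/571634580 ≈ -2.8004)
K + 39249 = -1600824197/571634580 + 39249 = 22434484806223/571634580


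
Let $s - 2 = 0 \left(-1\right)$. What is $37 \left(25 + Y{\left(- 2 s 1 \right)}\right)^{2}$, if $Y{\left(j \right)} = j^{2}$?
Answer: $62197$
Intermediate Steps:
$s = 2$ ($s = 2 + 0 \left(-1\right) = 2 + 0 = 2$)
$37 \left(25 + Y{\left(- 2 s 1 \right)}\right)^{2} = 37 \left(25 + \left(\left(-2\right) 2 \cdot 1\right)^{2}\right)^{2} = 37 \left(25 + \left(\left(-4\right) 1\right)^{2}\right)^{2} = 37 \left(25 + \left(-4\right)^{2}\right)^{2} = 37 \left(25 + 16\right)^{2} = 37 \cdot 41^{2} = 37 \cdot 1681 = 62197$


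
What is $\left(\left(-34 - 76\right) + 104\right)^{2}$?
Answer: $36$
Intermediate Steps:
$\left(\left(-34 - 76\right) + 104\right)^{2} = \left(-110 + 104\right)^{2} = \left(-6\right)^{2} = 36$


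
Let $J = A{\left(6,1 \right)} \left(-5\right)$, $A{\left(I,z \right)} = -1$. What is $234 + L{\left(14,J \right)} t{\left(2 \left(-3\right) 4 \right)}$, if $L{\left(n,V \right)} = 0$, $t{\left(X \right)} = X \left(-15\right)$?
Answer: $234$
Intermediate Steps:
$t{\left(X \right)} = - 15 X$
$J = 5$ ($J = \left(-1\right) \left(-5\right) = 5$)
$234 + L{\left(14,J \right)} t{\left(2 \left(-3\right) 4 \right)} = 234 + 0 \left(- 15 \cdot 2 \left(-3\right) 4\right) = 234 + 0 \left(- 15 \left(\left(-6\right) 4\right)\right) = 234 + 0 \left(\left(-15\right) \left(-24\right)\right) = 234 + 0 \cdot 360 = 234 + 0 = 234$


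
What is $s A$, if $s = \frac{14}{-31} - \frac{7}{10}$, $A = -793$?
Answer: $\frac{283101}{310} \approx 913.23$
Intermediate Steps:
$s = - \frac{357}{310}$ ($s = 14 \left(- \frac{1}{31}\right) - \frac{7}{10} = - \frac{14}{31} - \frac{7}{10} = - \frac{357}{310} \approx -1.1516$)
$s A = \left(- \frac{357}{310}\right) \left(-793\right) = \frac{283101}{310}$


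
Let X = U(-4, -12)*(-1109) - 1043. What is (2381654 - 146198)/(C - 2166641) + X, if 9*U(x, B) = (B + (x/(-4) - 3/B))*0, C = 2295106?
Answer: -131753539/128465 ≈ -1025.6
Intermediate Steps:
U(x, B) = 0 (U(x, B) = ((B + (x/(-4) - 3/B))*0)/9 = ((B + (x*(-1/4) - 3/B))*0)/9 = ((B + (-x/4 - 3/B))*0)/9 = ((B + (-3/B - x/4))*0)/9 = ((B - 3/B - x/4)*0)/9 = (1/9)*0 = 0)
X = -1043 (X = 0*(-1109) - 1043 = 0 - 1043 = -1043)
(2381654 - 146198)/(C - 2166641) + X = (2381654 - 146198)/(2295106 - 2166641) - 1043 = 2235456/128465 - 1043 = -131753539/128465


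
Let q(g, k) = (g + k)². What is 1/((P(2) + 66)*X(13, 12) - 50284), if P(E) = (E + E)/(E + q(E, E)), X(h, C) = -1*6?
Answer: -3/152044 ≈ -1.9731e-5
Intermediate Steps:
X(h, C) = -6
P(E) = 2*E/(E + 4*E²) (P(E) = (E + E)/(E + (E + E)²) = (2*E)/(E + (2*E)²) = (2*E)/(E + 4*E²) = 2*E/(E + 4*E²))
1/((P(2) + 66)*X(13, 12) - 50284) = 1/((2/(1 + 4*2) + 66)*(-6) - 50284) = 1/((2/(1 + 8) + 66)*(-6) - 50284) = 1/((2/9 + 66)*(-6) - 50284) = 1/((596/9)*(-6) - 50284) = 1/(-1192/3 - 50284) = 1/(-152044/3) = -3/152044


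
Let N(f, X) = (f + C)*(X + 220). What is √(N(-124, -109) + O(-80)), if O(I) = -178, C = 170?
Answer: 8*√77 ≈ 70.200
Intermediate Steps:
N(f, X) = (170 + f)*(220 + X) (N(f, X) = (f + 170)*(X + 220) = (170 + f)*(220 + X))
√(N(-124, -109) + O(-80)) = √((37400 + 170*(-109) + 220*(-124) - 109*(-124)) - 178) = √((37400 - 18530 - 27280 + 13516) - 178) = √(5106 - 178) = √4928 = 8*√77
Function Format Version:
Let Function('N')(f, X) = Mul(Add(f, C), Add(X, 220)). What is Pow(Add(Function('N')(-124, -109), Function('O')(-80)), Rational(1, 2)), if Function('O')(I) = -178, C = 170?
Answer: Mul(8, Pow(77, Rational(1, 2))) ≈ 70.200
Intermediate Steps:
Function('N')(f, X) = Mul(Add(170, f), Add(220, X)) (Function('N')(f, X) = Mul(Add(f, 170), Add(X, 220)) = Mul(Add(170, f), Add(220, X)))
Pow(Add(Function('N')(-124, -109), Function('O')(-80)), Rational(1, 2)) = Pow(Add(Add(37400, Mul(170, -109), Mul(220, -124), Mul(-109, -124)), -178), Rational(1, 2)) = Pow(Add(Add(37400, -18530, -27280, 13516), -178), Rational(1, 2)) = Pow(Add(5106, -178), Rational(1, 2)) = Pow(4928, Rational(1, 2)) = Mul(8, Pow(77, Rational(1, 2)))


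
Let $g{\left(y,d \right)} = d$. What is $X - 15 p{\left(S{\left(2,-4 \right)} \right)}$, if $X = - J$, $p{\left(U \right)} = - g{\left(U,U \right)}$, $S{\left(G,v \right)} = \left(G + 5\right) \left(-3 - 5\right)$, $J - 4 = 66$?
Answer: $-910$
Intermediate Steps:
$J = 70$ ($J = 4 + 66 = 70$)
$S{\left(G,v \right)} = -40 - 8 G$ ($S{\left(G,v \right)} = \left(5 + G\right) \left(-8\right) = -40 - 8 G$)
$p{\left(U \right)} = - U$
$X = -70$ ($X = \left(-1\right) 70 = -70$)
$X - 15 p{\left(S{\left(2,-4 \right)} \right)} = -70 - 15 \left(- (-40 - 16)\right) = -70 - 15 \left(\left(-1\right) \left(-56\right)\right) = -70 - 840 = -910$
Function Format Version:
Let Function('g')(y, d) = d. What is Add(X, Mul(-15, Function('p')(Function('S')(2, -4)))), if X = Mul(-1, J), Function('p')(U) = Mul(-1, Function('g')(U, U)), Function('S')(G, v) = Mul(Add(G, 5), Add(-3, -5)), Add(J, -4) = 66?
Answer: -910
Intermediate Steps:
J = 70 (J = Add(4, 66) = 70)
Function('S')(G, v) = Add(-40, Mul(-8, G)) (Function('S')(G, v) = Mul(Add(5, G), -8) = Add(-40, Mul(-8, G)))
Function('p')(U) = Mul(-1, U)
X = -70 (X = Mul(-1, 70) = -70)
Add(X, Mul(-15, Function('p')(Function('S')(2, -4)))) = Add(-70, Mul(-15, Mul(-1, Add(-40, Mul(-8, 2))))) = Add(-70, Mul(-15, Mul(-1, Add(-40, -16)))) = Add(-70, Mul(-15, Mul(-1, -56))) = Add(-70, Mul(-15, 56)) = Add(-70, -840) = -910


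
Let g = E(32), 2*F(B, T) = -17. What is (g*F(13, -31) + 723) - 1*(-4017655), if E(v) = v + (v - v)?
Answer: 4018106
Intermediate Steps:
F(B, T) = -17/2 (F(B, T) = (½)*(-17) = -17/2)
E(v) = v (E(v) = v + 0 = v)
g = 32
(g*F(13, -31) + 723) - 1*(-4017655) = (32*(-17/2) + 723) - 1*(-4017655) = (-272 + 723) + 4017655 = 451 + 4017655 = 4018106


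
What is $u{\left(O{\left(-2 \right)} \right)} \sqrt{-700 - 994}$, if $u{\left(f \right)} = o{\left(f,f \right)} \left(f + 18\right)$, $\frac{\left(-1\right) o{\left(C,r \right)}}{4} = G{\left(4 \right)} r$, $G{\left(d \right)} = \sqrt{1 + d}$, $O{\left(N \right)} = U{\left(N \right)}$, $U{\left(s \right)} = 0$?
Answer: $0$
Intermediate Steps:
$O{\left(N \right)} = 0$
$o{\left(C,r \right)} = - 4 r \sqrt{5}$ ($o{\left(C,r \right)} = - 4 \sqrt{1 + 4} r = - 4 \sqrt{5} r = - 4 r \sqrt{5}$)
$u{\left(f \right)} = - 4 f \sqrt{5} \left(18 + f\right)$ ($u{\left(f \right)} = - 4 f \sqrt{5} \left(f + 18\right) = - 4 f \sqrt{5} \left(18 + f\right)$)
$u{\left(O{\left(-2 \right)} \right)} \sqrt{-700 - 994} = \left(-4\right) 0 \sqrt{5} \left(18 + 0\right) \sqrt{-700 - 994} = \left(-4\right) 0 \sqrt{5} \cdot 18 \sqrt{-1694} = 0 \cdot 11 i \sqrt{14} = 0$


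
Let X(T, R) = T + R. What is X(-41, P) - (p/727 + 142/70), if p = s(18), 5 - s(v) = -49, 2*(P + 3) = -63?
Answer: -3949209/50890 ≈ -77.603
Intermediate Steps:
P = -69/2 (P = -3 + (½)*(-63) = -3 - 63/2 = -69/2 ≈ -34.500)
s(v) = 54 (s(v) = 5 - 1*(-49) = 5 + 49 = 54)
p = 54
X(T, R) = R + T
X(-41, P) - (p/727 + 142/70) = (-69/2 - 41) - (54/727 + 142/70) = -151/2 - (54*(1/727) + 142*(1/70)) = -151/2 - (54/727 + 71/35) = -151/2 - 1*53507/25445 = -151/2 - 53507/25445 = -3949209/50890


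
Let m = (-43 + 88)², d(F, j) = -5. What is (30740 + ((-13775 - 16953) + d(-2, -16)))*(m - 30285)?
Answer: -197820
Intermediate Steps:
m = 2025 (m = 45² = 2025)
(30740 + ((-13775 - 16953) + d(-2, -16)))*(m - 30285) = (30740 + ((-13775 - 16953) - 5))*(2025 - 30285) = (30740 + (-30728 - 5))*(-28260) = (30740 - 30733)*(-28260) = 7*(-28260) = -197820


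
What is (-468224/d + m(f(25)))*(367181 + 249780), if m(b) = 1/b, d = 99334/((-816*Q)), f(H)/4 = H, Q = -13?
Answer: -153219771786223613/4966700 ≈ -3.0849e+10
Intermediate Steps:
f(H) = 4*H
d = 49667/5304 (d = 99334/((-816*(-13))) = 99334/10608 = 99334*(1/10608) = 49667/5304 ≈ 9.3641)
(-468224/d + m(f(25)))*(367181 + 249780) = (-468224/49667/5304 + 1/(4*25))*(367181 + 249780) = (-468224*5304/49667 + 1/100)*616961 = (-2483460096/49667 + 1/100)*616961 = -248345959933/4966700*616961 = -153219771786223613/4966700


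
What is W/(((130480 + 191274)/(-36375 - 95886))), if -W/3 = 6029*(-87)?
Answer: -208121809509/321754 ≈ -6.4684e+5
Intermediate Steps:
W = 1573569 (W = -18087*(-87) = -3*(-524523) = 1573569)
W/(((130480 + 191274)/(-36375 - 95886))) = 1573569/(((130480 + 191274)/(-36375 - 95886))) = 1573569/((321754/(-132261))) = 1573569/((321754*(-1/132261))) = 1573569/(-321754/132261) = 1573569*(-132261/321754) = -208121809509/321754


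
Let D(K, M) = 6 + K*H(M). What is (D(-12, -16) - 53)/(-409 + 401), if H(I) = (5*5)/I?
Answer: 113/32 ≈ 3.5313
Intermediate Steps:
H(I) = 25/I
D(K, M) = 6 + 25*K/M (D(K, M) = 6 + K*(25/M) = 6 + 25*K/M)
(D(-12, -16) - 53)/(-409 + 401) = ((6 + 25*(-12)/(-16)) - 53)/(-409 + 401) = ((6 + 25*(-12)*(-1/16)) - 53)/(-8) = ((6 + 75/4) - 53)*(-⅛) = (99/4 - 53)*(-⅛) = -113/4*(-⅛) = 113/32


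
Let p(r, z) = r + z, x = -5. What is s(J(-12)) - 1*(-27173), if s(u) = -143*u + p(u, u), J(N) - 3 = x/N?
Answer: 106765/4 ≈ 26691.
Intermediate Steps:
J(N) = 3 - 5/N
s(u) = -141*u (s(u) = -143*u + (u + u) = -143*u + 2*u = -141*u)
s(J(-12)) - 1*(-27173) = -141*(3 - 5/(-12)) - 1*(-27173) = -141*(3 - 5*(-1/12)) + 27173 = -141*(3 + 5/12) + 27173 = -141*41/12 + 27173 = -1927/4 + 27173 = 106765/4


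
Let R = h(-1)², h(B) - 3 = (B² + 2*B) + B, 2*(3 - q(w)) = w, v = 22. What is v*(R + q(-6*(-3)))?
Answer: -110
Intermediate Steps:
q(w) = 3 - w/2
h(B) = 3 + B² + 3*B (h(B) = 3 + ((B² + 2*B) + B) = 3 + (B² + 3*B) = 3 + B² + 3*B)
R = 1 (R = (3 + (-1)² + 3*(-1))² = (3 + 1 - 3)² = 1² = 1)
v*(R + q(-6*(-3))) = 22*(1 + (3 - (-3)*(-3))) = 22*(1 + (3 - ½*18)) = 22*(1 + (3 - 9)) = 22*(1 - 6) = 22*(-5) = -110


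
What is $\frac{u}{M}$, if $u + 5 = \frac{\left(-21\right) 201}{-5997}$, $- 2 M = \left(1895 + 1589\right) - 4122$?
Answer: $- \frac{8588}{637681} \approx -0.013468$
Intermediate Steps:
$M = 319$ ($M = - \frac{\left(1895 + 1589\right) - 4122}{2} = - \frac{3484 - 4122}{2} = \left(- \frac{1}{2}\right) \left(-638\right) = 319$)
$u = - \frac{8588}{1999}$ ($u = -5 + \frac{\left(-21\right) 201}{-5997} = -5 - - \frac{1407}{1999} = -5 + \frac{1407}{1999} = - \frac{8588}{1999} \approx -4.2962$)
$\frac{u}{M} = - \frac{8588}{1999 \cdot 319} = \left(- \frac{8588}{1999}\right) \frac{1}{319} = - \frac{8588}{637681}$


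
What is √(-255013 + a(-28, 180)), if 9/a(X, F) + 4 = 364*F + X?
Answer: I*√68354292434155/16372 ≈ 504.99*I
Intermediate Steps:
a(X, F) = 9/(-4 + X + 364*F) (a(X, F) = 9/(-4 + (364*F + X)) = 9/(-4 + (X + 364*F)) = 9/(-4 + X + 364*F))
√(-255013 + a(-28, 180)) = √(-255013 + 9/(-4 - 28 + 364*180)) = √(-255013 + 9/(-4 - 28 + 65520)) = √(-255013 + 9/65488) = √(-16700291335/65488) = I*√68354292434155/16372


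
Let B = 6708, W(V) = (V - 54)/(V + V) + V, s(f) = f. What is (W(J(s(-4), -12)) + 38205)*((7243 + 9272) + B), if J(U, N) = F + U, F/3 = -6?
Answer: 9754403136/11 ≈ 8.8676e+8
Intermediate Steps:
F = -18 (F = 3*(-6) = -18)
J(U, N) = -18 + U
W(V) = V + (-54 + V)/(2*V) (W(V) = (-54 + V)/((2*V)) + V = (-54 + V)*(1/(2*V)) + V = (-54 + V)/(2*V) + V = V + (-54 + V)/(2*V))
(W(J(s(-4), -12)) + 38205)*((7243 + 9272) + B) = ((½ + (-18 - 4) - 27/(-18 - 4)) + 38205)*((7243 + 9272) + 6708) = ((½ - 22 - 27/(-22)) + 38205)*(16515 + 6708) = ((½ - 22 - 27*(-1/22)) + 38205)*23223 = ((½ - 22 + 27/22) + 38205)*23223 = (-223/11 + 38205)*23223 = (420032/11)*23223 = 9754403136/11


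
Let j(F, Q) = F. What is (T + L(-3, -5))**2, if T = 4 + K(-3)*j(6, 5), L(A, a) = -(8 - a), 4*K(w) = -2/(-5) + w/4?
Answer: 145161/1600 ≈ 90.726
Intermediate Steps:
K(w) = 1/10 + w/16 (K(w) = (-2/(-5) + w/4)/4 = (-2*(-1/5) + w*(1/4))/4 = (2/5 + w/4)/4 = 1/10 + w/16)
L(A, a) = -8 + a
T = 139/40 (T = 4 + (1/10 + (1/16)*(-3))*6 = 4 + (1/10 - 3/16)*6 = 4 - 7/80*6 = 4 - 21/40 = 139/40 ≈ 3.4750)
(T + L(-3, -5))**2 = (139/40 + (-8 - 5))**2 = (139/40 - 13)**2 = (-381/40)**2 = 145161/1600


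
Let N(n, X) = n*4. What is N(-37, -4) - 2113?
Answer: -2261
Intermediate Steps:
N(n, X) = 4*n
N(-37, -4) - 2113 = 4*(-37) - 2113 = -148 - 2113 = -2261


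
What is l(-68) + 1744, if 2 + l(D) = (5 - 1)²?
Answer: 1758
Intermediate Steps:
l(D) = 14 (l(D) = -2 + (5 - 1)² = -2 + 4² = -2 + 16 = 14)
l(-68) + 1744 = 14 + 1744 = 1758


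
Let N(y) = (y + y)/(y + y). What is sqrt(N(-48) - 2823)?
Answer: I*sqrt(2822) ≈ 53.122*I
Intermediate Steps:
N(y) = 1 (N(y) = (2*y)/((2*y)) = (2*y)*(1/(2*y)) = 1)
sqrt(N(-48) - 2823) = sqrt(1 - 2823) = sqrt(-2822) = I*sqrt(2822)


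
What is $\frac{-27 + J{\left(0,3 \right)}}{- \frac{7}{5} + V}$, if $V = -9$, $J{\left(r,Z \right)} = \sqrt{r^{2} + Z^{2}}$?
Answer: $\frac{30}{13} \approx 2.3077$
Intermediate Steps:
$J{\left(r,Z \right)} = \sqrt{Z^{2} + r^{2}}$
$\frac{-27 + J{\left(0,3 \right)}}{- \frac{7}{5} + V} = \frac{-27 + \sqrt{3^{2} + 0^{2}}}{- \frac{7}{5} - 9} = \frac{-27 + \sqrt{9 + 0}}{\left(-7\right) \frac{1}{5} - 9} = \frac{-27 + \sqrt{9}}{- \frac{7}{5} - 9} = \frac{-27 + 3}{- \frac{52}{5}} = \left(-24\right) \left(- \frac{5}{52}\right) = \frac{30}{13}$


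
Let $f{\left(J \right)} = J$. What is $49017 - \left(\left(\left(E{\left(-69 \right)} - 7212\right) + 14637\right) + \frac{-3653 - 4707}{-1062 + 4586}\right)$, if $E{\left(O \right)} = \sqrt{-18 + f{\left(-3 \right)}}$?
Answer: $\frac{36644642}{881} - i \sqrt{21} \approx 41594.0 - 4.5826 i$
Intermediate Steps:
$E{\left(O \right)} = i \sqrt{21}$ ($E{\left(O \right)} = \sqrt{-18 - 3} = \sqrt{-21} = i \sqrt{21}$)
$49017 - \left(\left(\left(E{\left(-69 \right)} - 7212\right) + 14637\right) + \frac{-3653 - 4707}{-1062 + 4586}\right) = 49017 - \left(\left(\left(i \sqrt{21} - 7212\right) + 14637\right) + \frac{-3653 - 4707}{-1062 + 4586}\right) = 49017 - \left(\left(\left(i \sqrt{21} - 7212\right) + 14637\right) - \frac{8360}{3524}\right) = 49017 - \left(\left(\left(-7212 + i \sqrt{21}\right) + 14637\right) - \frac{2090}{881}\right) = 49017 - \left(\left(7425 + i \sqrt{21}\right) - \frac{2090}{881}\right) = 49017 - \left(\frac{6539335}{881} + i \sqrt{21}\right) = \frac{36644642}{881} - i \sqrt{21}$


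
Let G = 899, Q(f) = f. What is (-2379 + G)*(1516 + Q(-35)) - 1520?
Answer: -2193400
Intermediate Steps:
(-2379 + G)*(1516 + Q(-35)) - 1520 = (-2379 + 899)*(1516 - 35) - 1520 = -1480*1481 - 1520 = -2191880 - 1520 = -2193400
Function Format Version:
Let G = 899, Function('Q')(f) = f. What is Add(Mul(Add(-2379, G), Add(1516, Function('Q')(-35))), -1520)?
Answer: -2193400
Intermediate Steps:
Add(Mul(Add(-2379, G), Add(1516, Function('Q')(-35))), -1520) = Add(Mul(Add(-2379, 899), Add(1516, -35)), -1520) = Add(Mul(-1480, 1481), -1520) = Add(-2191880, -1520) = -2193400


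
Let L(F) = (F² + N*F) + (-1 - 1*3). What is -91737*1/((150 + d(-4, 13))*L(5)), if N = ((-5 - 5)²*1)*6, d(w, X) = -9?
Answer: -10193/47329 ≈ -0.21536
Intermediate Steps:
N = 600 (N = ((-10)²*1)*6 = (100*1)*6 = 100*6 = 600)
L(F) = -4 + F² + 600*F (L(F) = (F² + 600*F) + (-1 - 1*3) = (F² + 600*F) + (-1 - 3) = (F² + 600*F) - 4 = -4 + F² + 600*F)
-91737*1/((150 + d(-4, 13))*L(5)) = -91737*1/((150 - 9)*(-4 + 5² + 600*5)) = -91737*1/(141*(-4 + 25 + 3000)) = -91737/(3021*141) = -91737/425961 = -91737*1/425961 = -10193/47329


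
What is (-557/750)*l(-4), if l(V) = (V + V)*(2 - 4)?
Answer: -4456/375 ≈ -11.883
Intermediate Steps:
l(V) = -4*V (l(V) = (2*V)*(-2) = -4*V)
(-557/750)*l(-4) = (-557/750)*(-4*(-4)) = -557*1/750*16 = -557/750*16 = -4456/375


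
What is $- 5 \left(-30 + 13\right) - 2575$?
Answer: $-2490$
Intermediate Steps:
$- 5 \left(-30 + 13\right) - 2575 = \left(-5\right) \left(-17\right) - 2575 = 85 - 2575 = -2490$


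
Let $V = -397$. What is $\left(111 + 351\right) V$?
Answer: $-183414$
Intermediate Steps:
$\left(111 + 351\right) V = \left(111 + 351\right) \left(-397\right) = 462 \left(-397\right) = -183414$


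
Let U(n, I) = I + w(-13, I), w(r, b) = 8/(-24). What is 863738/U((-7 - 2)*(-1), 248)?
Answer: 2591214/743 ≈ 3487.5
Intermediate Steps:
w(r, b) = -⅓ (w(r, b) = 8*(-1/24) = -⅓)
U(n, I) = -⅓ + I (U(n, I) = I - ⅓ = -⅓ + I)
863738/U((-7 - 2)*(-1), 248) = 863738/(-⅓ + 248) = 863738/(743/3) = 863738*(3/743) = 2591214/743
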